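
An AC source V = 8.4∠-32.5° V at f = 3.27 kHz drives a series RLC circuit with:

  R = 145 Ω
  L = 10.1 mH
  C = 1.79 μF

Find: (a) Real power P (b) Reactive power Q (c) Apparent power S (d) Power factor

Step 1 — Angular frequency: ω = 2π·f = 2π·3270 = 2.055e+04 rad/s.
Step 2 — Component impedances:
  R: Z = R = 145 Ω
  L: Z = jωL = j·2.055e+04·0.0101 = 0 + j207.5 Ω
  C: Z = 1/(jωC) = -j/(ω·C) = 0 - j27.19 Ω
Step 3 — Series combination: Z_total = R + L + C = 145 + j180.3 Ω = 231.4∠51.2° Ω.
Step 4 — Source phasor: V = 8.4∠-32.5° V = 7.084 - j4.513 V.
Step 5 — Current: I = V / Z = 0.003986 - j0.03608 A = 0.0363∠-83.7° A.
Step 6 — Complex power: S = V·I* = 0.1911 + j0.2376 VA.
Step 7 — Real power: P = Re(S) = 0.1911 W.
Step 8 — Reactive power: Q = Im(S) = 0.2376 VAR.
Step 9 — Apparent power: |S| = 0.3049 VA.
Step 10 — Power factor: PF = P/|S| = 0.6266 (lagging).

(a) P = 0.1911 W  (b) Q = 0.2376 VAR  (c) S = 0.3049 VA  (d) PF = 0.6266 (lagging)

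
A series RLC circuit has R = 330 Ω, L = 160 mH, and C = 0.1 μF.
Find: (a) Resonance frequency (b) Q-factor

Step 1 — Resonance condition Im(Z)=0 gives ω₀ = 1/√(LC).
Step 2 — ω₀ = 1/√(0.16·1e-07) = 7906 rad/s.
Step 3 — f₀ = ω₀/(2π) = 1258 Hz.
Step 4 — Series Q: Q = ω₀L/R = 7906·0.16/330 = 3.833.

(a) f₀ = 1258 Hz  (b) Q = 3.833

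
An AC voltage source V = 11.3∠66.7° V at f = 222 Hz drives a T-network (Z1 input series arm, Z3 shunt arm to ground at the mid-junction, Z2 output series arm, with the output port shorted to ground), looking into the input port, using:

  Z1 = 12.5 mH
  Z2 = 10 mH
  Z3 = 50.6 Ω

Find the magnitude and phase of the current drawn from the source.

Step 1 — Angular frequency: ω = 2π·f = 2π·222 = 1395 rad/s.
Step 2 — Component impedances:
  Z1: Z = jωL = j·1395·0.0125 = 0 + j17.44 Ω
  Z2: Z = jωL = j·1395·0.01 = 0 + j13.95 Ω
  Z3: Z = R = 50.6 Ω
Step 3 — With the output port shorted to ground, the output series arm Z2 runs from the junction to ground; the shunt arm Z3 also runs from the junction to ground. They appear in parallel: Z3 || Z2 = 3.574 + j12.96 Ω.
Step 4 — Series with input arm Z1: Z_in = Z1 + (Z3 || Z2) = 3.574 + j30.4 Ω = 30.61∠83.3° Ω.
Step 5 — Source phasor: V = 11.3∠66.7° V = 4.47 + j10.38 V.
Step 6 — Ohm's law: I = V / Z_total = (4.47 + j10.38) / (3.574 + j30.4) = 0.3538 - j0.1054 A.
Step 7 — Convert to polar: |I| = 0.3692 A, ∠I = -16.6°.

I = 0.3692∠-16.6° A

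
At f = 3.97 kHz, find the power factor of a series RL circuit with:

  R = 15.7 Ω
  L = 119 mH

Step 1 — Angular frequency: ω = 2π·f = 2π·3970 = 2.494e+04 rad/s.
Step 2 — Component impedances:
  R: Z = R = 15.7 Ω
  L: Z = jωL = j·2.494e+04·0.119 = 0 + j2968 Ω
Step 3 — Series combination: Z_total = R + L = 15.7 + j2968 Ω = 2968∠89.7° Ω.
Step 4 — Power factor: PF = cos(φ) = Re(Z)/|Z| = 15.7/2968.4 = 0.005289.
Step 5 — Type: Im(Z) = 2968 ⇒ lagging (phase φ = 89.7°).

PF = 0.005289 (lagging, φ = 89.7°)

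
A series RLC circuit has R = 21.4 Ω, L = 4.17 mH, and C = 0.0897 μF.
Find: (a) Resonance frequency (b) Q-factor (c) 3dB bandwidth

Step 1 — Resonance: ω₀ = 1/√(LC) = 1/√(0.00417·8.97e-08) = 5.171e+04 rad/s.
Step 2 — f₀ = ω₀/(2π) = 8229 Hz.
Step 3 — Series Q: Q = ω₀L/R = 5.171e+04·0.00417/21.4 = 10.08.
Step 4 — Bandwidth: Δω = ω₀/Q = 5132 rad/s; BW = Δω/(2π) = 816.8 Hz.

(a) f₀ = 8229 Hz  (b) Q = 10.08  (c) BW = 816.8 Hz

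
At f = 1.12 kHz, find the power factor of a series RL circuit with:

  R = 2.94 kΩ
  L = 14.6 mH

Step 1 — Angular frequency: ω = 2π·f = 2π·1120 = 7037 rad/s.
Step 2 — Component impedances:
  R: Z = R = 2940 Ω
  L: Z = jωL = j·7037·0.0146 = 0 + j102.7 Ω
Step 3 — Series combination: Z_total = R + L = 2940 + j102.7 Ω = 2942∠2.0° Ω.
Step 4 — Power factor: PF = cos(φ) = Re(Z)/|Z| = 2940/2941.8 = 0.9994.
Step 5 — Type: Im(Z) = 102.7 ⇒ lagging (phase φ = 2.0°).

PF = 0.9994 (lagging, φ = 2.0°)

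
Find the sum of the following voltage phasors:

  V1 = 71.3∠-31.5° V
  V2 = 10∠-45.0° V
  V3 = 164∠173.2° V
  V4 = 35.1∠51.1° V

Step 1 — Convert each phasor to rectangular form:
  V1 = 71.3·(cos(-31.5°) + j·sin(-31.5°)) = 60.79 - j37.25 V
  V2 = 10·(cos(-45.0°) + j·sin(-45.0°)) = 7.071 - j7.071 V
  V3 = 164·(cos(173.2°) + j·sin(173.2°)) = -162.8 + j19.42 V
  V4 = 35.1·(cos(51.1°) + j·sin(51.1°)) = 22.04 + j27.32 V
Step 2 — Sum components: V_total = -72.94 + j2.409 V.
Step 3 — Convert to polar: |V_total| = 72.98 V, ∠V_total = 178.1°.

V_total = 72.98∠178.1° V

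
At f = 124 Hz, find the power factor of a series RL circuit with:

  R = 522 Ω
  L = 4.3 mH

Step 1 — Angular frequency: ω = 2π·f = 2π·124 = 779.1 rad/s.
Step 2 — Component impedances:
  R: Z = R = 522 Ω
  L: Z = jωL = j·779.1·0.0043 = 0 + j3.35 Ω
Step 3 — Series combination: Z_total = R + L = 522 + j3.35 Ω = 522∠0.4° Ω.
Step 4 — Power factor: PF = cos(φ) = Re(Z)/|Z| = 522/522 = 1.
Step 5 — Type: Im(Z) = 3.35 ⇒ lagging (phase φ = 0.4°).

PF = 1 (lagging, φ = 0.4°)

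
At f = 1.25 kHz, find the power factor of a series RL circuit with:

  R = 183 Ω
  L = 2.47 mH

Step 1 — Angular frequency: ω = 2π·f = 2π·1250 = 7854 rad/s.
Step 2 — Component impedances:
  R: Z = R = 183 Ω
  L: Z = jωL = j·7854·0.00247 = 0 + j19.4 Ω
Step 3 — Series combination: Z_total = R + L = 183 + j19.4 Ω = 184∠6.1° Ω.
Step 4 — Power factor: PF = cos(φ) = Re(Z)/|Z| = 183/184.03 = 0.9944.
Step 5 — Type: Im(Z) = 19.4 ⇒ lagging (phase φ = 6.1°).

PF = 0.9944 (lagging, φ = 6.1°)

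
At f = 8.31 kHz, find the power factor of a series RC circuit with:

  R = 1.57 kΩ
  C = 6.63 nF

Step 1 — Angular frequency: ω = 2π·f = 2π·8310 = 5.221e+04 rad/s.
Step 2 — Component impedances:
  R: Z = R = 1570 Ω
  C: Z = 1/(jωC) = -j/(ω·C) = 0 - j2889 Ω
Step 3 — Series combination: Z_total = R + C = 1570 - j2889 Ω = 3288∠-61.5° Ω.
Step 4 — Power factor: PF = cos(φ) = Re(Z)/|Z| = 1570/3288 = 0.4775.
Step 5 — Type: Im(Z) = -2889 ⇒ leading (phase φ = -61.5°).

PF = 0.4775 (leading, φ = -61.5°)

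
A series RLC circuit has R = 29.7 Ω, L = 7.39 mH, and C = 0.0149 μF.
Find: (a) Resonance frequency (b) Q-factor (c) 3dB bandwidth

Step 1 — Resonance condition Im(Z)=0 gives ω₀ = 1/√(LC).
Step 2 — ω₀ = 1/√(0.00739·1.49e-08) = 9.53e+04 rad/s.
Step 3 — f₀ = ω₀/(2π) = 1.517e+04 Hz.
Step 4 — Series Q: Q = ω₀L/R = 9.53e+04·0.00739/29.7 = 23.71.
Step 5 — 3dB bandwidth: Δω = ω₀/Q = 4019 rad/s; BW = Δω/(2π) = 639.6 Hz.

(a) f₀ = 1.517e+04 Hz  (b) Q = 23.71  (c) BW = 639.6 Hz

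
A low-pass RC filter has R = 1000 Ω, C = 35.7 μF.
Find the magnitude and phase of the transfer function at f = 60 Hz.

Step 1 — Angular frequency: ω = 2π·60 = 377 rad/s.
Step 2 — Transfer function: H(jω) = 1/(1 + jωRC).
Step 3 — Denominator: 1 + jωRC = 1 + j·377·1000·3.57e-05 = 1 + j13.46.
Step 4 — H = 0.00549 - j0.07389.
Step 5 — Magnitude: |H| = 0.0741 (-22.6 dB); phase: φ = -85.8°.

|H| = 0.0741 (-22.6 dB), φ = -85.8°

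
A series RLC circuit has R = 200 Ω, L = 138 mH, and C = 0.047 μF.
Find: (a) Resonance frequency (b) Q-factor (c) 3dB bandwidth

Step 1 — Resonance condition Im(Z)=0 gives ω₀ = 1/√(LC).
Step 2 — ω₀ = 1/√(0.138·4.7e-08) = 1.242e+04 rad/s.
Step 3 — f₀ = ω₀/(2π) = 1976 Hz.
Step 4 — Series Q: Q = ω₀L/R = 1.242e+04·0.138/200 = 8.568.
Step 5 — 3dB bandwidth: Δω = ω₀/Q = 1449 rad/s; BW = Δω/(2π) = 230.7 Hz.

(a) f₀ = 1976 Hz  (b) Q = 8.568  (c) BW = 230.7 Hz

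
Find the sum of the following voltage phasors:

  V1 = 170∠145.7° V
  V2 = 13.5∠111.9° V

Step 1 — Convert each phasor to rectangular form:
  V1 = 170·(cos(145.7°) + j·sin(145.7°)) = -140.4 + j95.8 V
  V2 = 13.5·(cos(111.9°) + j·sin(111.9°)) = -5.035 + j12.53 V
Step 2 — Sum components: V_total = -145.5 + j108.3 V.
Step 3 — Convert to polar: |V_total| = 181.4 V, ∠V_total = 143.3°.

V_total = 181.4∠143.3° V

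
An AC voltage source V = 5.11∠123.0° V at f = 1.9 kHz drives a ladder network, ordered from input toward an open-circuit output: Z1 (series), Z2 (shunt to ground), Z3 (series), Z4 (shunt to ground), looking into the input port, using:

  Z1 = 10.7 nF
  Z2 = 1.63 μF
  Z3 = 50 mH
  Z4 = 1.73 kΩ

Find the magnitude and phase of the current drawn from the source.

Step 1 — Angular frequency: ω = 2π·f = 2π·1900 = 1.194e+04 rad/s.
Step 2 — Component impedances:
  Z1: Z = 1/(jωC) = -j/(ω·C) = 0 - j7829 Ω
  Z2: Z = 1/(jωC) = -j/(ω·C) = 0 - j51.39 Ω
  Z3: Z = jωL = j·1.194e+04·0.05 = 0 + j596.9 Ω
  Z4: Z = R = 1730 Ω
Step 3 — Ladder network (open output): work backward from the far end, alternating series and parallel combinations. Z_in = 1.388 - j7880 Ω = 7880∠-90.0° Ω.
Step 4 — Source phasor: V = 5.11∠123.0° V = -2.783 + j4.286 V.
Step 5 — Ohm's law: I = V / Z_total = (-2.783 + j4.286) / (1.388 - j7880) = -0.0005439 - j0.0003531 A.
Step 6 — Convert to polar: |I| = 0.0006484 A, ∠I = -147.0°.

I = 0.0006484∠-147.0° A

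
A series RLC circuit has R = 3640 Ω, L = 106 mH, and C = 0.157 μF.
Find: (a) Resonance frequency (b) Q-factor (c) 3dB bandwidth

Step 1 — Resonance condition Im(Z)=0 gives ω₀ = 1/√(LC).
Step 2 — ω₀ = 1/√(0.106·1.57e-07) = 7752 rad/s.
Step 3 — f₀ = ω₀/(2π) = 1234 Hz.
Step 4 — Series Q: Q = ω₀L/R = 7752·0.106/3640 = 0.2257.
Step 5 — 3dB bandwidth: Δω = ω₀/Q = 3.434e+04 rad/s; BW = Δω/(2π) = 5465 Hz.

(a) f₀ = 1234 Hz  (b) Q = 0.2257  (c) BW = 5465 Hz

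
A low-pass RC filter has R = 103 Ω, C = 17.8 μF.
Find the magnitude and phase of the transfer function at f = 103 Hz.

Step 1 — Angular frequency: ω = 2π·103 = 647.2 rad/s.
Step 2 — Transfer function: H(jω) = 1/(1 + jωRC).
Step 3 — Denominator: 1 + jωRC = 1 + j·647.2·103·1.78e-05 = 1 + j1.187.
Step 4 — H = 0.4153 - j0.4928.
Step 5 — Magnitude: |H| = 0.6444 (-3.8 dB); phase: φ = -49.9°.

|H| = 0.6444 (-3.8 dB), φ = -49.9°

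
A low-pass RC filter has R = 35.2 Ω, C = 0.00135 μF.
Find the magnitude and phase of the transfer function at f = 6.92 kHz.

Step 1 — Angular frequency: ω = 2π·6920 = 4.348e+04 rad/s.
Step 2 — Transfer function: H(jω) = 1/(1 + jωRC).
Step 3 — Denominator: 1 + jωRC = 1 + j·4.348e+04·35.2·1.35e-09 = 1 + j0.002066.
Step 4 — H = 1 - j0.002066.
Step 5 — Magnitude: |H| = 1 (-0.0 dB); phase: φ = -0.1°.

|H| = 1 (-0.0 dB), φ = -0.1°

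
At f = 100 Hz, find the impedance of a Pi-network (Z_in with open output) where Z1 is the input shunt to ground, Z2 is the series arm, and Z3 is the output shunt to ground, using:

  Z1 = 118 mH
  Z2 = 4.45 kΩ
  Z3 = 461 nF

Step 1 — Angular frequency: ω = 2π·f = 2π·100 = 628.3 rad/s.
Step 2 — Component impedances:
  Z1: Z = jωL = j·628.3·0.118 = 0 + j74.14 Ω
  Z2: Z = R = 4450 Ω
  Z3: Z = 1/(jωC) = -j/(ω·C) = 0 - j3452 Ω
Step 3 — With open output, the series arm Z2 and the output shunt Z3 appear in series to ground: Z2 + Z3 = 4450 - j3452 Ω.
Step 4 — Parallel with input shunt Z1: Z_in = Z1 || (Z2 + Z3) = 0.7836 + j74.74 Ω = 74.74∠89.4° Ω.

Z = 0.7836 + j74.74 Ω = 74.74∠89.4° Ω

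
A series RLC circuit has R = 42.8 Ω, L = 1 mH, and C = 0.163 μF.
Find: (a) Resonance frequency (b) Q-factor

Step 1 — Resonance condition Im(Z)=0 gives ω₀ = 1/√(LC).
Step 2 — ω₀ = 1/√(0.001·1.63e-07) = 7.833e+04 rad/s.
Step 3 — f₀ = ω₀/(2π) = 1.247e+04 Hz.
Step 4 — Series Q: Q = ω₀L/R = 7.833e+04·0.001/42.8 = 1.83.

(a) f₀ = 1.247e+04 Hz  (b) Q = 1.83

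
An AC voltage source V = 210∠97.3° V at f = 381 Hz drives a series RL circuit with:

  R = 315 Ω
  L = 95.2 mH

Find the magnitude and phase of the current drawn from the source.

Step 1 — Angular frequency: ω = 2π·f = 2π·381 = 2394 rad/s.
Step 2 — Component impedances:
  R: Z = R = 315 Ω
  L: Z = jωL = j·2394·0.0952 = 0 + j227.9 Ω
Step 3 — Series combination: Z_total = R + L = 315 + j227.9 Ω = 388.8∠35.9° Ω.
Step 4 — Source phasor: V = 210∠97.3° V = -26.68 + j208.3 V.
Step 5 — Ohm's law: I = V / Z_total = (-26.68 + j208.3) / (315 + j227.9) = 0.2584 + j0.4743 A.
Step 6 — Convert to polar: |I| = 0.5401 A, ∠I = 61.4°.

I = 0.5401∠61.4° A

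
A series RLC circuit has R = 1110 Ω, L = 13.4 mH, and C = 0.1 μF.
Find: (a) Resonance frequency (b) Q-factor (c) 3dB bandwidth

Step 1 — Resonance condition Im(Z)=0 gives ω₀ = 1/√(LC).
Step 2 — ω₀ = 1/√(0.0134·1e-07) = 2.732e+04 rad/s.
Step 3 — f₀ = ω₀/(2π) = 4348 Hz.
Step 4 — Series Q: Q = ω₀L/R = 2.732e+04·0.0134/1110 = 0.3298.
Step 5 — 3dB bandwidth: Δω = ω₀/Q = 8.284e+04 rad/s; BW = Δω/(2π) = 1.318e+04 Hz.

(a) f₀ = 4348 Hz  (b) Q = 0.3298  (c) BW = 1.318e+04 Hz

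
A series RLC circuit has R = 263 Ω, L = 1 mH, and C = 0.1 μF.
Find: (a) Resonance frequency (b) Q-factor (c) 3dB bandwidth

Step 1 — Resonance: ω₀ = 1/√(LC) = 1/√(0.001·1e-07) = 1e+05 rad/s.
Step 2 — f₀ = ω₀/(2π) = 1.592e+04 Hz.
Step 3 — Series Q: Q = ω₀L/R = 1e+05·0.001/263 = 0.3802.
Step 4 — Bandwidth: Δω = ω₀/Q = 2.63e+05 rad/s; BW = Δω/(2π) = 4.186e+04 Hz.

(a) f₀ = 1.592e+04 Hz  (b) Q = 0.3802  (c) BW = 4.186e+04 Hz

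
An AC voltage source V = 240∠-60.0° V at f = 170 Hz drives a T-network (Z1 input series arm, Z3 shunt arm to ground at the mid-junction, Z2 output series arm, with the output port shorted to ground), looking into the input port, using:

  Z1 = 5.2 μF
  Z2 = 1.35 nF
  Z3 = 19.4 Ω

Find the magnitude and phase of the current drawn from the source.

Step 1 — Angular frequency: ω = 2π·f = 2π·170 = 1068 rad/s.
Step 2 — Component impedances:
  Z1: Z = 1/(jωC) = -j/(ω·C) = 0 - j180 Ω
  Z2: Z = 1/(jωC) = -j/(ω·C) = 0 - j6.935e+05 Ω
  Z3: Z = R = 19.4 Ω
Step 3 — With the output port shorted to ground, the output series arm Z2 runs from the junction to ground; the shunt arm Z3 also runs from the junction to ground. They appear in parallel: Z3 || Z2 = 19.4 - j0.0005427 Ω.
Step 4 — Series with input arm Z1: Z_in = Z1 + (Z3 || Z2) = 19.4 - j180 Ω = 181.1∠-83.8° Ω.
Step 5 — Source phasor: V = 240∠-60.0° V = 120 - j207.8 V.
Step 6 — Ohm's law: I = V / Z_total = (120 - j207.8) / (19.4 - j180) = 1.212 + j0.5359 A.
Step 7 — Convert to polar: |I| = 1.325 A, ∠I = 23.8°.

I = 1.325∠23.8° A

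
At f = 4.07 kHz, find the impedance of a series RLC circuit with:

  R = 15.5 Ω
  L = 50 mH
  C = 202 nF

Step 1 — Angular frequency: ω = 2π·f = 2π·4070 = 2.557e+04 rad/s.
Step 2 — Component impedances:
  R: Z = R = 15.5 Ω
  L: Z = jωL = j·2.557e+04·0.05 = 0 + j1279 Ω
  C: Z = 1/(jωC) = -j/(ω·C) = 0 - j193.6 Ω
Step 3 — Series combination: Z_total = R + L + C = 15.5 + j1085 Ω = 1085∠89.2° Ω.

Z = 15.5 + j1085 Ω = 1085∠89.2° Ω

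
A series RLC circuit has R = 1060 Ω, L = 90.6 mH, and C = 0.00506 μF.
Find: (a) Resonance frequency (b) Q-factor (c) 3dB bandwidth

Step 1 — Resonance: ω₀ = 1/√(LC) = 1/√(0.0906·5.06e-09) = 4.67e+04 rad/s.
Step 2 — f₀ = ω₀/(2π) = 7433 Hz.
Step 3 — Series Q: Q = ω₀L/R = 4.67e+04·0.0906/1060 = 3.992.
Step 4 — Bandwidth: Δω = ω₀/Q = 1.17e+04 rad/s; BW = Δω/(2π) = 1862 Hz.

(a) f₀ = 7433 Hz  (b) Q = 3.992  (c) BW = 1862 Hz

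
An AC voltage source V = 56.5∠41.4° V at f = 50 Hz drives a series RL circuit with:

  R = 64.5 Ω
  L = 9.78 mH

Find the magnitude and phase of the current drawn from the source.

Step 1 — Angular frequency: ω = 2π·f = 2π·50 = 314.2 rad/s.
Step 2 — Component impedances:
  R: Z = R = 64.5 Ω
  L: Z = jωL = j·314.2·0.00978 = 0 + j3.072 Ω
Step 3 — Series combination: Z_total = R + L = 64.5 + j3.072 Ω = 64.57∠2.7° Ω.
Step 4 — Source phasor: V = 56.5∠41.4° V = 42.38 + j37.36 V.
Step 5 — Ohm's law: I = V / Z_total = (42.38 + j37.36) / (64.5 + j3.072) = 0.6831 + j0.5467 A.
Step 6 — Convert to polar: |I| = 0.875 A, ∠I = 38.7°.

I = 0.875∠38.7° A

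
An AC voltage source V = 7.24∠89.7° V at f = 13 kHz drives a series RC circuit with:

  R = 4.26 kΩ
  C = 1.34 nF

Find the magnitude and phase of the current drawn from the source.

Step 1 — Angular frequency: ω = 2π·f = 2π·1.3e+04 = 8.168e+04 rad/s.
Step 2 — Component impedances:
  R: Z = R = 4260 Ω
  C: Z = 1/(jωC) = -j/(ω·C) = 0 - j9136 Ω
Step 3 — Series combination: Z_total = R + C = 4260 - j9136 Ω = 1.008e+04∠-65.0° Ω.
Step 4 — Source phasor: V = 7.24∠89.7° V = 0.03791 + j7.24 V.
Step 5 — Ohm's law: I = V / Z_total = (0.03791 + j7.24) / (4260 - j9136) = -0.0006493 + j0.0003069 A.
Step 6 — Convert to polar: |I| = 0.0007182 A, ∠I = 154.7°.

I = 0.0007182∠154.7° A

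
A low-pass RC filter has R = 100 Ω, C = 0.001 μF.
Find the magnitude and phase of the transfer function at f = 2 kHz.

Step 1 — Angular frequency: ω = 2π·2000 = 1.257e+04 rad/s.
Step 2 — Transfer function: H(jω) = 1/(1 + jωRC).
Step 3 — Denominator: 1 + jωRC = 1 + j·1.257e+04·100·1e-09 = 1 + j0.001257.
Step 4 — H = 1 - j0.001257.
Step 5 — Magnitude: |H| = 1 (-0.0 dB); phase: φ = -0.1°.

|H| = 1 (-0.0 dB), φ = -0.1°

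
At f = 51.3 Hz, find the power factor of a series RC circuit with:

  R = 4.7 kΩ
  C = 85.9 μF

Step 1 — Angular frequency: ω = 2π·f = 2π·51.3 = 322.3 rad/s.
Step 2 — Component impedances:
  R: Z = R = 4700 Ω
  C: Z = 1/(jωC) = -j/(ω·C) = 0 - j36.12 Ω
Step 3 — Series combination: Z_total = R + C = 4700 - j36.12 Ω = 4700∠-0.4° Ω.
Step 4 — Power factor: PF = cos(φ) = Re(Z)/|Z| = 4700/4700 = 1.
Step 5 — Type: Im(Z) = -36.12 ⇒ leading (phase φ = -0.4°).

PF = 1 (leading, φ = -0.4°)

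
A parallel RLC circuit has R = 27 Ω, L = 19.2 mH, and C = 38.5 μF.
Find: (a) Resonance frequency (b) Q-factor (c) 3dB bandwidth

Step 1 — Resonance: ω₀ = 1/√(LC) = 1/√(0.0192·3.85e-05) = 1163 rad/s.
Step 2 — f₀ = ω₀/(2π) = 185.1 Hz.
Step 3 — Parallel Q: Q = R/(ω₀L) = 27/(1163·0.0192) = 1.209.
Step 4 — Bandwidth: Δω = ω₀/Q = 962 rad/s; BW = Δω/(2π) = 153.1 Hz.

(a) f₀ = 185.1 Hz  (b) Q = 1.209  (c) BW = 153.1 Hz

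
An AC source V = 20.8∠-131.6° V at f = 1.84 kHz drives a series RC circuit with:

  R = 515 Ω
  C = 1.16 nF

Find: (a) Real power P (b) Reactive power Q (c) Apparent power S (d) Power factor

Step 1 — Angular frequency: ω = 2π·f = 2π·1840 = 1.156e+04 rad/s.
Step 2 — Component impedances:
  R: Z = R = 515 Ω
  C: Z = 1/(jωC) = -j/(ω·C) = 0 - j7.457e+04 Ω
Step 3 — Series combination: Z_total = R + C = 515 - j7.457e+04 Ω = 7.457e+04∠-89.6° Ω.
Step 4 — Source phasor: V = 20.8∠-131.6° V = -13.81 - j15.55 V.
Step 5 — Current: I = V / Z = 0.0002073 - j0.0001866 A = 0.0002789∠-42.0° A.
Step 6 — Complex power: S = V·I* = 4.007e-05 - j0.005802 VA.
Step 7 — Real power: P = Re(S) = 4.007e-05 W.
Step 8 — Reactive power: Q = Im(S) = -0.005802 VAR.
Step 9 — Apparent power: |S| = 0.005802 VA.
Step 10 — Power factor: PF = P/|S| = 0.006906 (leading).

(a) P = 4.007e-05 W  (b) Q = -0.005802 VAR  (c) S = 0.005802 VA  (d) PF = 0.006906 (leading)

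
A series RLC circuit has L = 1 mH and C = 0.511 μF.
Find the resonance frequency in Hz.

Step 1 — Resonance condition Im(Z)=0 gives ω₀ = 1/√(LC).
Step 2 — ω₀ = 1/√(0.001·5.11e-07) = 4.424e+04 rad/s.
Step 3 — f₀ = ω₀/(2π) = 7041 Hz.

f₀ = 7041 Hz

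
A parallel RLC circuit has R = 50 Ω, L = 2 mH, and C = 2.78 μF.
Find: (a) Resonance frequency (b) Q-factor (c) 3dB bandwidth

Step 1 — Resonance: ω₀ = 1/√(LC) = 1/√(0.002·2.78e-06) = 1.341e+04 rad/s.
Step 2 — f₀ = ω₀/(2π) = 2134 Hz.
Step 3 — Parallel Q: Q = R/(ω₀L) = 50/(1.341e+04·0.002) = 1.864.
Step 4 — Bandwidth: Δω = ω₀/Q = 7194 rad/s; BW = Δω/(2π) = 1145 Hz.

(a) f₀ = 2134 Hz  (b) Q = 1.864  (c) BW = 1145 Hz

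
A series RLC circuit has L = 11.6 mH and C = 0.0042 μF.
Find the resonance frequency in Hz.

Step 1 — Resonance condition Im(Z)=0 gives ω₀ = 1/√(LC).
Step 2 — ω₀ = 1/√(0.0116·4.2e-09) = 1.433e+05 rad/s.
Step 3 — f₀ = ω₀/(2π) = 2.28e+04 Hz.

f₀ = 2.28e+04 Hz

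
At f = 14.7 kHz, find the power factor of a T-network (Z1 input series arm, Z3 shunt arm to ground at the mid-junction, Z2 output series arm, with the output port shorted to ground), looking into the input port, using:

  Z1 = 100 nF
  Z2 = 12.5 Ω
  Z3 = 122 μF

Step 1 — Angular frequency: ω = 2π·f = 2π·1.47e+04 = 9.236e+04 rad/s.
Step 2 — Component impedances:
  Z1: Z = 1/(jωC) = -j/(ω·C) = 0 - j108.3 Ω
  Z2: Z = R = 12.5 Ω
  Z3: Z = 1/(jωC) = -j/(ω·C) = 0 - j0.08874 Ω
Step 3 — With the output port shorted to ground, the output series arm Z2 runs from the junction to ground; the shunt arm Z3 also runs from the junction to ground. They appear in parallel: Z3 || Z2 = 0.00063 - j0.08874 Ω.
Step 4 — Series with input arm Z1: Z_in = Z1 + (Z3 || Z2) = 0.00063 - j108.4 Ω = 108.4∠-90.0° Ω.
Step 5 — Power factor: PF = cos(φ) = Re(Z)/|Z| = 0.00063002/108.36 = 5.814e-06.
Step 6 — Type: Im(Z) = -108.4 ⇒ leading (phase φ = -90.0°).

PF = 5.814e-06 (leading, φ = -90.0°)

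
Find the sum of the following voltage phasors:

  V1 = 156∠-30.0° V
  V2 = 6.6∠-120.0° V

Step 1 — Convert each phasor to rectangular form:
  V1 = 156·(cos(-30.0°) + j·sin(-30.0°)) = 135.1 - j78 V
  V2 = 6.6·(cos(-120.0°) + j·sin(-120.0°)) = -3.3 - j5.716 V
Step 2 — Sum components: V_total = 131.8 - j83.72 V.
Step 3 — Convert to polar: |V_total| = 156.1 V, ∠V_total = -32.4°.

V_total = 156.1∠-32.4° V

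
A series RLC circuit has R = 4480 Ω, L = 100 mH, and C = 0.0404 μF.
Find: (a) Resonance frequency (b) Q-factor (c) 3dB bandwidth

Step 1 — Resonance: ω₀ = 1/√(LC) = 1/√(0.1·4.04e-08) = 1.573e+04 rad/s.
Step 2 — f₀ = ω₀/(2π) = 2504 Hz.
Step 3 — Series Q: Q = ω₀L/R = 1.573e+04·0.1/4480 = 0.3512.
Step 4 — Bandwidth: Δω = ω₀/Q = 4.48e+04 rad/s; BW = Δω/(2π) = 7130 Hz.

(a) f₀ = 2504 Hz  (b) Q = 0.3512  (c) BW = 7130 Hz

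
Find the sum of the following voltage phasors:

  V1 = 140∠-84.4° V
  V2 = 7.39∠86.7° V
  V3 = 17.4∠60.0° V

Step 1 — Convert each phasor to rectangular form:
  V1 = 140·(cos(-84.4°) + j·sin(-84.4°)) = 13.66 - j139.3 V
  V2 = 7.39·(cos(86.7°) + j·sin(86.7°)) = 0.4254 + j7.378 V
  V3 = 17.4·(cos(60.0°) + j·sin(60.0°)) = 8.7 + j15.07 V
Step 2 — Sum components: V_total = 22.79 - j116.9 V.
Step 3 — Convert to polar: |V_total| = 119.1 V, ∠V_total = -79.0°.

V_total = 119.1∠-79.0° V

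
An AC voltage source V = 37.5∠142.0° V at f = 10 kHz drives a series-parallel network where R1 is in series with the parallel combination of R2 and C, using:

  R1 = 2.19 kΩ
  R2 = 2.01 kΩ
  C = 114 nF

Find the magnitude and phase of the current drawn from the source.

Step 1 — Angular frequency: ω = 2π·f = 2π·1e+04 = 6.283e+04 rad/s.
Step 2 — Component impedances:
  R1: Z = R = 2190 Ω
  R2: Z = R = 2010 Ω
  C: Z = 1/(jωC) = -j/(ω·C) = 0 - j139.6 Ω
Step 3 — Parallel branch: R2 || C = 1/(1/R2 + 1/C) = 9.65 - j138.9 Ω.
Step 4 — Series with R1: Z_total = R1 + (R2 || C) = 2200 - j138.9 Ω = 2204∠-3.6° Ω.
Step 5 — Source phasor: V = 37.5∠142.0° V = -29.55 + j23.09 V.
Step 6 — Ohm's law: I = V / Z_total = (-29.55 + j23.09) / (2200 - j138.9) = -0.01404 + j0.009609 A.
Step 7 — Convert to polar: |I| = 0.01701 A, ∠I = 145.6°.

I = 0.01701∠145.6° A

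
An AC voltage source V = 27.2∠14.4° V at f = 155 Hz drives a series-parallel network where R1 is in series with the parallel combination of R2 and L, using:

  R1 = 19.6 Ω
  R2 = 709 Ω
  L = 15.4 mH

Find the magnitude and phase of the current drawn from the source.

Step 1 — Angular frequency: ω = 2π·f = 2π·155 = 973.9 rad/s.
Step 2 — Component impedances:
  R1: Z = R = 19.6 Ω
  R2: Z = R = 709 Ω
  L: Z = jωL = j·973.9·0.0154 = 0 + j15 Ω
Step 3 — Parallel branch: R2 || L = 1/(1/R2 + 1/L) = 0.3171 + j14.99 Ω.
Step 4 — Series with R1: Z_total = R1 + (R2 || L) = 19.92 + j14.99 Ω = 24.93∠37.0° Ω.
Step 5 — Source phasor: V = 27.2∠14.4° V = 26.35 + j6.764 V.
Step 6 — Ohm's law: I = V / Z_total = (26.35 + j6.764) / (19.92 + j14.99) = 1.008 - j0.4188 A.
Step 7 — Convert to polar: |I| = 1.091 A, ∠I = -22.6°.

I = 1.091∠-22.6° A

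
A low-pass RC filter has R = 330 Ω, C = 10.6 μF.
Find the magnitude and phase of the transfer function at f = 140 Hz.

Step 1 — Angular frequency: ω = 2π·140 = 879.6 rad/s.
Step 2 — Transfer function: H(jω) = 1/(1 + jωRC).
Step 3 — Denominator: 1 + jωRC = 1 + j·879.6·330·1.06e-05 = 1 + j3.077.
Step 4 — H = 0.09553 - j0.2939.
Step 5 — Magnitude: |H| = 0.3091 (-10.2 dB); phase: φ = -72.0°.

|H| = 0.3091 (-10.2 dB), φ = -72.0°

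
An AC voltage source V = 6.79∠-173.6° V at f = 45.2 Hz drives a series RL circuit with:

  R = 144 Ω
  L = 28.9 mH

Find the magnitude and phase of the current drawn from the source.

Step 1 — Angular frequency: ω = 2π·f = 2π·45.2 = 284 rad/s.
Step 2 — Component impedances:
  R: Z = R = 144 Ω
  L: Z = jωL = j·284·0.0289 = 0 + j8.208 Ω
Step 3 — Series combination: Z_total = R + L = 144 + j8.208 Ω = 144.2∠3.3° Ω.
Step 4 — Source phasor: V = 6.79∠-173.6° V = -6.748 - j0.7569 V.
Step 5 — Ohm's law: I = V / Z_total = (-6.748 - j0.7569) / (144 + j8.208) = -0.04701 - j0.002577 A.
Step 6 — Convert to polar: |I| = 0.04708 A, ∠I = -176.9°.

I = 0.04708∠-176.9° A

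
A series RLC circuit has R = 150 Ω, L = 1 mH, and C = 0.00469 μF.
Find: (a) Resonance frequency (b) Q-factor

Step 1 — Resonance condition Im(Z)=0 gives ω₀ = 1/√(LC).
Step 2 — ω₀ = 1/√(0.001·4.69e-09) = 4.618e+05 rad/s.
Step 3 — f₀ = ω₀/(2π) = 7.349e+04 Hz.
Step 4 — Series Q: Q = ω₀L/R = 4.618e+05·0.001/150 = 3.078.

(a) f₀ = 7.349e+04 Hz  (b) Q = 3.078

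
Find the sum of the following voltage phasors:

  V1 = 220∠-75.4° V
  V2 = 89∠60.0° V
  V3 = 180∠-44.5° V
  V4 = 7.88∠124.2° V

Step 1 — Convert each phasor to rectangular form:
  V1 = 220·(cos(-75.4°) + j·sin(-75.4°)) = 55.46 - j212.9 V
  V2 = 89·(cos(60.0°) + j·sin(60.0°)) = 44.5 + j77.08 V
  V3 = 180·(cos(-44.5°) + j·sin(-44.5°)) = 128.4 - j126.2 V
  V4 = 7.88·(cos(124.2°) + j·sin(124.2°)) = -4.429 + j6.517 V
Step 2 — Sum components: V_total = 223.9 - j255.5 V.
Step 3 — Convert to polar: |V_total| = 339.7 V, ∠V_total = -48.8°.

V_total = 339.7∠-48.8° V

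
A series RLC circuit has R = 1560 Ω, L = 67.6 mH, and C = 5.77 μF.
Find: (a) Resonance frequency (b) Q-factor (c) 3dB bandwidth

Step 1 — Resonance: ω₀ = 1/√(LC) = 1/√(0.0676·5.77e-06) = 1601 rad/s.
Step 2 — f₀ = ω₀/(2π) = 254.8 Hz.
Step 3 — Series Q: Q = ω₀L/R = 1601·0.0676/1560 = 0.06938.
Step 4 — Bandwidth: Δω = ω₀/Q = 2.308e+04 rad/s; BW = Δω/(2π) = 3673 Hz.

(a) f₀ = 254.8 Hz  (b) Q = 0.06938  (c) BW = 3673 Hz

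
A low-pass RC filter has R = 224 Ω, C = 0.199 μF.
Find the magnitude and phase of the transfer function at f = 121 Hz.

Step 1 — Angular frequency: ω = 2π·121 = 760.3 rad/s.
Step 2 — Transfer function: H(jω) = 1/(1 + jωRC).
Step 3 — Denominator: 1 + jωRC = 1 + j·760.3·224·1.99e-07 = 1 + j0.03389.
Step 4 — H = 0.9989 - j0.03385.
Step 5 — Magnitude: |H| = 0.9994 (-0.0 dB); phase: φ = -1.9°.

|H| = 0.9994 (-0.0 dB), φ = -1.9°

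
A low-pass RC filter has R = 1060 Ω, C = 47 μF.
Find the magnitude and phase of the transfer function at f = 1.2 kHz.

Step 1 — Angular frequency: ω = 2π·1200 = 7540 rad/s.
Step 2 — Transfer function: H(jω) = 1/(1 + jωRC).
Step 3 — Denominator: 1 + jωRC = 1 + j·7540·1060·4.7e-05 = 1 + j375.6.
Step 4 — H = 7.087e-06 - j0.002662.
Step 5 — Magnitude: |H| = 0.002662 (-51.5 dB); phase: φ = -89.8°.

|H| = 0.002662 (-51.5 dB), φ = -89.8°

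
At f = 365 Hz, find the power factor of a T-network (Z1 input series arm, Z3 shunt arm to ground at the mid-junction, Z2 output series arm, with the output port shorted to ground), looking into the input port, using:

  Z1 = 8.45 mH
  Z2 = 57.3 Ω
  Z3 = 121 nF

Step 1 — Angular frequency: ω = 2π·f = 2π·365 = 2293 rad/s.
Step 2 — Component impedances:
  Z1: Z = jωL = j·2293·0.00845 = 0 + j19.38 Ω
  Z2: Z = R = 57.3 Ω
  Z3: Z = 1/(jωC) = -j/(ω·C) = 0 - j3604 Ω
Step 3 — With the output port shorted to ground, the output series arm Z2 runs from the junction to ground; the shunt arm Z3 also runs from the junction to ground. They appear in parallel: Z3 || Z2 = 57.29 - j0.9109 Ω.
Step 4 — Series with input arm Z1: Z_in = Z1 + (Z3 || Z2) = 57.29 + j18.47 Ω = 60.19∠17.9° Ω.
Step 5 — Power factor: PF = cos(φ) = Re(Z)/|Z| = 57.29/60.19 = 0.9518.
Step 6 — Type: Im(Z) = 18.47 ⇒ lagging (phase φ = 17.9°).

PF = 0.9518 (lagging, φ = 17.9°)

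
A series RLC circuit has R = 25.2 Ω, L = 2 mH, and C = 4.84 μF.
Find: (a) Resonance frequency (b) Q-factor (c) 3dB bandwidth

Step 1 — Resonance condition Im(Z)=0 gives ω₀ = 1/√(LC).
Step 2 — ω₀ = 1/√(0.002·4.84e-06) = 1.016e+04 rad/s.
Step 3 — f₀ = ω₀/(2π) = 1618 Hz.
Step 4 — Series Q: Q = ω₀L/R = 1.016e+04·0.002/25.2 = 0.8067.
Step 5 — 3dB bandwidth: Δω = ω₀/Q = 1.26e+04 rad/s; BW = Δω/(2π) = 2005 Hz.

(a) f₀ = 1618 Hz  (b) Q = 0.8067  (c) BW = 2005 Hz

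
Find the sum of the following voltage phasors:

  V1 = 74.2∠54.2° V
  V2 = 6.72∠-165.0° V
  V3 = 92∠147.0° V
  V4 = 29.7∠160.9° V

Step 1 — Convert each phasor to rectangular form:
  V1 = 74.2·(cos(54.2°) + j·sin(54.2°)) = 43.4 + j60.18 V
  V2 = 6.72·(cos(-165.0°) + j·sin(-165.0°)) = -6.491 - j1.739 V
  V3 = 92·(cos(147.0°) + j·sin(147.0°)) = -77.16 + j50.11 V
  V4 = 29.7·(cos(160.9°) + j·sin(160.9°)) = -28.06 + j9.718 V
Step 2 — Sum components: V_total = -68.31 + j118.3 V.
Step 3 — Convert to polar: |V_total| = 136.6 V, ∠V_total = 120.0°.

V_total = 136.6∠120.0° V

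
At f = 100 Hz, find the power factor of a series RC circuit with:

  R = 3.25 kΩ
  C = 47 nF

Step 1 — Angular frequency: ω = 2π·f = 2π·100 = 628.3 rad/s.
Step 2 — Component impedances:
  R: Z = R = 3250 Ω
  C: Z = 1/(jωC) = -j/(ω·C) = 0 - j3.386e+04 Ω
Step 3 — Series combination: Z_total = R + C = 3250 - j3.386e+04 Ω = 3.402e+04∠-84.5° Ω.
Step 4 — Power factor: PF = cos(φ) = Re(Z)/|Z| = 3250/34018 = 0.09554.
Step 5 — Type: Im(Z) = -3.386e+04 ⇒ leading (phase φ = -84.5°).

PF = 0.09554 (leading, φ = -84.5°)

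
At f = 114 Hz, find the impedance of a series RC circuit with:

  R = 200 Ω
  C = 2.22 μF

Step 1 — Angular frequency: ω = 2π·f = 2π·114 = 716.3 rad/s.
Step 2 — Component impedances:
  R: Z = R = 200 Ω
  C: Z = 1/(jωC) = -j/(ω·C) = 0 - j628.9 Ω
Step 3 — Series combination: Z_total = R + C = 200 - j628.9 Ω = 659.9∠-72.4° Ω.

Z = 200 - j628.9 Ω = 659.9∠-72.4° Ω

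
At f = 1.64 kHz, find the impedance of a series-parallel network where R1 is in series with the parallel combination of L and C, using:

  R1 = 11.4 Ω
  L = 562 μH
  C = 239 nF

Step 1 — Angular frequency: ω = 2π·f = 2π·1640 = 1.03e+04 rad/s.
Step 2 — Component impedances:
  R1: Z = R = 11.4 Ω
  L: Z = jωL = j·1.03e+04·0.000562 = 0 + j5.791 Ω
  C: Z = 1/(jωC) = -j/(ω·C) = 0 - j406 Ω
Step 3 — Parallel branch: L || C = 1/(1/L + 1/C) = 0 + j5.875 Ω.
Step 4 — Series with R1: Z_total = R1 + (L || C) = 11.4 + j5.875 Ω = 12.82∠27.3° Ω.

Z = 11.4 + j5.875 Ω = 12.82∠27.3° Ω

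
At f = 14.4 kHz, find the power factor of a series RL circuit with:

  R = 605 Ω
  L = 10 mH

Step 1 — Angular frequency: ω = 2π·f = 2π·1.44e+04 = 9.048e+04 rad/s.
Step 2 — Component impedances:
  R: Z = R = 605 Ω
  L: Z = jωL = j·9.048e+04·0.01 = 0 + j904.8 Ω
Step 3 — Series combination: Z_total = R + L = 605 + j904.8 Ω = 1088∠56.2° Ω.
Step 4 — Power factor: PF = cos(φ) = Re(Z)/|Z| = 605/1088.4 = 0.5559.
Step 5 — Type: Im(Z) = 904.8 ⇒ lagging (phase φ = 56.2°).

PF = 0.5559 (lagging, φ = 56.2°)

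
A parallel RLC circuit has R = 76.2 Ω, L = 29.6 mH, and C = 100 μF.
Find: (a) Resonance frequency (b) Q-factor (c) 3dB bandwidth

Step 1 — Resonance: ω₀ = 1/√(LC) = 1/√(0.0296·0.0001) = 581.2 rad/s.
Step 2 — f₀ = ω₀/(2π) = 92.51 Hz.
Step 3 — Parallel Q: Q = R/(ω₀L) = 76.2/(581.2·0.0296) = 4.429.
Step 4 — Bandwidth: Δω = ω₀/Q = 131.2 rad/s; BW = Δω/(2π) = 20.89 Hz.

(a) f₀ = 92.51 Hz  (b) Q = 4.429  (c) BW = 20.89 Hz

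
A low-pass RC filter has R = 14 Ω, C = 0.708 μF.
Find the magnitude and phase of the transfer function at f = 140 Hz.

Step 1 — Angular frequency: ω = 2π·140 = 879.6 rad/s.
Step 2 — Transfer function: H(jω) = 1/(1 + jωRC).
Step 3 — Denominator: 1 + jωRC = 1 + j·879.6·14·7.08e-07 = 1 + j0.008719.
Step 4 — H = 0.9999 - j0.008718.
Step 5 — Magnitude: |H| = 1 (-0.0 dB); phase: φ = -0.5°.

|H| = 1 (-0.0 dB), φ = -0.5°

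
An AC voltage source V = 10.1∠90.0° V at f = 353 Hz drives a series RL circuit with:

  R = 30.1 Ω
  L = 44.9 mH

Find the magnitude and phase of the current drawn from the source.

Step 1 — Angular frequency: ω = 2π·f = 2π·353 = 2218 rad/s.
Step 2 — Component impedances:
  R: Z = R = 30.1 Ω
  L: Z = jωL = j·2218·0.0449 = 0 + j99.59 Ω
Step 3 — Series combination: Z_total = R + L = 30.1 + j99.59 Ω = 104∠73.2° Ω.
Step 4 — Source phasor: V = 10.1∠90.0° V = 0 + j10.1 V.
Step 5 — Ohm's law: I = V / Z_total = (0 + j10.1) / (30.1 + j99.59) = 0.09293 + j0.02809 A.
Step 6 — Convert to polar: |I| = 0.09708 A, ∠I = 16.8°.

I = 0.09708∠16.8° A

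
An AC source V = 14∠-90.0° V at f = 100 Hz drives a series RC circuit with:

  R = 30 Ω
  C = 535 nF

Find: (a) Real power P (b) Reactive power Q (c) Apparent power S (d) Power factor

Step 1 — Angular frequency: ω = 2π·f = 2π·100 = 628.3 rad/s.
Step 2 — Component impedances:
  R: Z = R = 30 Ω
  C: Z = 1/(jωC) = -j/(ω·C) = 0 - j2975 Ω
Step 3 — Series combination: Z_total = R + C = 30 - j2975 Ω = 2975∠-89.4° Ω.
Step 4 — Source phasor: V = 14∠-90.0° V = 0 - j14 V.
Step 5 — Current: I = V / Z = 0.004706 - j4.745e-05 A = 0.004706∠-0.6° A.
Step 6 — Complex power: S = V·I* = 0.0006644 - j0.06588 VA.
Step 7 — Real power: P = Re(S) = 0.0006644 W.
Step 8 — Reactive power: Q = Im(S) = -0.06588 VAR.
Step 9 — Apparent power: |S| = 0.06588 VA.
Step 10 — Power factor: PF = P/|S| = 0.01008 (leading).

(a) P = 0.0006644 W  (b) Q = -0.06588 VAR  (c) S = 0.06588 VA  (d) PF = 0.01008 (leading)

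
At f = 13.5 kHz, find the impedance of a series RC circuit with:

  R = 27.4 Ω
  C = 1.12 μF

Step 1 — Angular frequency: ω = 2π·f = 2π·1.35e+04 = 8.482e+04 rad/s.
Step 2 — Component impedances:
  R: Z = R = 27.4 Ω
  C: Z = 1/(jωC) = -j/(ω·C) = 0 - j10.53 Ω
Step 3 — Series combination: Z_total = R + C = 27.4 - j10.53 Ω = 29.35∠-21.0° Ω.

Z = 27.4 - j10.53 Ω = 29.35∠-21.0° Ω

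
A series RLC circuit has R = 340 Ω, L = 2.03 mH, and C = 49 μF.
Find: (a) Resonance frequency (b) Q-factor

Step 1 — Resonance condition Im(Z)=0 gives ω₀ = 1/√(LC).
Step 2 — ω₀ = 1/√(0.00203·4.9e-05) = 3171 rad/s.
Step 3 — f₀ = ω₀/(2π) = 504.6 Hz.
Step 4 — Series Q: Q = ω₀L/R = 3171·0.00203/340 = 0.01893.

(a) f₀ = 504.6 Hz  (b) Q = 0.01893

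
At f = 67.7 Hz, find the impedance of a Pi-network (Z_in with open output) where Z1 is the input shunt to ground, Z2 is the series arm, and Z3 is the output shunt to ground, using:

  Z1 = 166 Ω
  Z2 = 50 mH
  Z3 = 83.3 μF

Step 1 — Angular frequency: ω = 2π·f = 2π·67.7 = 425.4 rad/s.
Step 2 — Component impedances:
  Z1: Z = R = 166 Ω
  Z2: Z = jωL = j·425.4·0.05 = 0 + j21.27 Ω
  Z3: Z = 1/(jωC) = -j/(ω·C) = 0 - j28.22 Ω
Step 3 — With open output, the series arm Z2 and the output shunt Z3 appear in series to ground: Z2 + Z3 = 0 - j6.953 Ω.
Step 4 — Parallel with input shunt Z1: Z_in = Z1 || (Z2 + Z3) = 0.2907 - j6.941 Ω = 6.947∠-87.6° Ω.

Z = 0.2907 - j6.941 Ω = 6.947∠-87.6° Ω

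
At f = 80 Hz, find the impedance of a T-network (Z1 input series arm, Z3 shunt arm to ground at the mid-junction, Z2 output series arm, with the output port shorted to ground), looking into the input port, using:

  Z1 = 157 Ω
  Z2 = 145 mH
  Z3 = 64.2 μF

Step 1 — Angular frequency: ω = 2π·f = 2π·80 = 502.7 rad/s.
Step 2 — Component impedances:
  Z1: Z = R = 157 Ω
  Z2: Z = jωL = j·502.7·0.145 = 0 + j72.88 Ω
  Z3: Z = 1/(jωC) = -j/(ω·C) = 0 - j30.99 Ω
Step 3 — With the output port shorted to ground, the output series arm Z2 runs from the junction to ground; the shunt arm Z3 also runs from the junction to ground. They appear in parallel: Z3 || Z2 = 0 - j53.91 Ω.
Step 4 — Series with input arm Z1: Z_in = Z1 + (Z3 || Z2) = 157 - j53.91 Ω = 166∠-19.0° Ω.

Z = 157 - j53.91 Ω = 166∠-19.0° Ω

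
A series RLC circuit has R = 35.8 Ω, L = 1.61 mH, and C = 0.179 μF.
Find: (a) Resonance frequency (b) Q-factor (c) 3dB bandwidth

Step 1 — Resonance condition Im(Z)=0 gives ω₀ = 1/√(LC).
Step 2 — ω₀ = 1/√(0.00161·1.79e-07) = 5.891e+04 rad/s.
Step 3 — f₀ = ω₀/(2π) = 9375 Hz.
Step 4 — Series Q: Q = ω₀L/R = 5.891e+04·0.00161/35.8 = 2.649.
Step 5 — 3dB bandwidth: Δω = ω₀/Q = 2.224e+04 rad/s; BW = Δω/(2π) = 3539 Hz.

(a) f₀ = 9375 Hz  (b) Q = 2.649  (c) BW = 3539 Hz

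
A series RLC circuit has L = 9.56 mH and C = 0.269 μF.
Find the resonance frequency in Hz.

Step 1 — Resonance condition Im(Z)=0 gives ω₀ = 1/√(LC).
Step 2 — ω₀ = 1/√(0.00956·2.69e-07) = 1.972e+04 rad/s.
Step 3 — f₀ = ω₀/(2π) = 3138 Hz.

f₀ = 3138 Hz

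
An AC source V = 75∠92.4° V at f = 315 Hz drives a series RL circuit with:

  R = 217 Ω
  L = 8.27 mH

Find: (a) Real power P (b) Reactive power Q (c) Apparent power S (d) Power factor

Step 1 — Angular frequency: ω = 2π·f = 2π·315 = 1979 rad/s.
Step 2 — Component impedances:
  R: Z = R = 217 Ω
  L: Z = jωL = j·1979·0.00827 = 0 + j16.37 Ω
Step 3 — Series combination: Z_total = R + L = 217 + j16.37 Ω = 217.6∠4.3° Ω.
Step 4 — Source phasor: V = 75∠92.4° V = -3.141 + j74.93 V.
Step 5 — Current: I = V / Z = 0.01151 + j0.3445 A = 0.3446∠88.1° A.
Step 6 — Complex power: S = V·I* = 25.78 + j1.944 VA.
Step 7 — Real power: P = Re(S) = 25.78 W.
Step 8 — Reactive power: Q = Im(S) = 1.944 VAR.
Step 9 — Apparent power: |S| = 25.85 VA.
Step 10 — Power factor: PF = P/|S| = 0.9972 (lagging).

(a) P = 25.78 W  (b) Q = 1.944 VAR  (c) S = 25.85 VA  (d) PF = 0.9972 (lagging)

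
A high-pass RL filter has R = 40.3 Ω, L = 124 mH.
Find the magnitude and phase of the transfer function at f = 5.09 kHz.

Step 1 — Angular frequency: ω = 2π·5090 = 3.198e+04 rad/s.
Step 2 — Transfer function: H(jω) = jωL/(R + jωL).
Step 3 — Numerator jωL = j·3966; denominator R + jωL = 40.3 + j3966.
Step 4 — H = 0.9999 + j0.01016.
Step 5 — Magnitude: |H| = 0.9999 (-0.0 dB); phase: φ = 0.6°.

|H| = 0.9999 (-0.0 dB), φ = 0.6°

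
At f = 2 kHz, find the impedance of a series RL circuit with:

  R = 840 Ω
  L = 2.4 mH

Step 1 — Angular frequency: ω = 2π·f = 2π·2000 = 1.257e+04 rad/s.
Step 2 — Component impedances:
  R: Z = R = 840 Ω
  L: Z = jωL = j·1.257e+04·0.0024 = 0 + j30.16 Ω
Step 3 — Series combination: Z_total = R + L = 840 + j30.16 Ω = 840.5∠2.1° Ω.

Z = 840 + j30.16 Ω = 840.5∠2.1° Ω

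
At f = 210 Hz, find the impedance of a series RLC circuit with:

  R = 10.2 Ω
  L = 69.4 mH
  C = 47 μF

Step 1 — Angular frequency: ω = 2π·f = 2π·210 = 1319 rad/s.
Step 2 — Component impedances:
  R: Z = R = 10.2 Ω
  L: Z = jωL = j·1319·0.0694 = 0 + j91.57 Ω
  C: Z = 1/(jωC) = -j/(ω·C) = 0 - j16.13 Ω
Step 3 — Series combination: Z_total = R + L + C = 10.2 + j75.45 Ω = 76.13∠82.3° Ω.

Z = 10.2 + j75.45 Ω = 76.13∠82.3° Ω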